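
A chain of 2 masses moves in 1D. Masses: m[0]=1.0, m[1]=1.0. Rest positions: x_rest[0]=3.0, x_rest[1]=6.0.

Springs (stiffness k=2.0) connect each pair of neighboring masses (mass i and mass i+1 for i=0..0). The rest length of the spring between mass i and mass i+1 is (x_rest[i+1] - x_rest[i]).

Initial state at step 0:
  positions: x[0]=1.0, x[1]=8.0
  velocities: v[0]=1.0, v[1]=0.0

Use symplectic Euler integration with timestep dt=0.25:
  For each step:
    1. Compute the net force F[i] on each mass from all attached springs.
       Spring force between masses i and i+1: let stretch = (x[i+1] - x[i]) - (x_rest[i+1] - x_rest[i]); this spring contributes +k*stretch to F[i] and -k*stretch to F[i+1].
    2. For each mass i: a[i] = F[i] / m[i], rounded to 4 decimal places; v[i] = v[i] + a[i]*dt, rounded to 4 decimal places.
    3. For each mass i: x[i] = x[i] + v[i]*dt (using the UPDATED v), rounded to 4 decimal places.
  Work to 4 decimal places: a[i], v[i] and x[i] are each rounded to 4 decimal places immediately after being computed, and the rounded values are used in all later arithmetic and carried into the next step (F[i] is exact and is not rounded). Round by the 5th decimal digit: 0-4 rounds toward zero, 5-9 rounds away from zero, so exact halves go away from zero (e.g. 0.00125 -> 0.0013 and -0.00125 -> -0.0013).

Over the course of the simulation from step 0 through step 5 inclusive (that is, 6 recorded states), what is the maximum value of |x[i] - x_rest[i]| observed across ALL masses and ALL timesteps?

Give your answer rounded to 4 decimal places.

Step 0: x=[1.0000 8.0000] v=[1.0000 0.0000]
Step 1: x=[1.7500 7.5000] v=[3.0000 -2.0000]
Step 2: x=[2.8438 6.6563] v=[4.3750 -3.3750]
Step 3: x=[4.0391 5.7110] v=[4.7813 -3.7813]
Step 4: x=[5.0684 4.9317] v=[4.1173 -3.1173]
Step 5: x=[5.7057 4.5445] v=[2.5490 -1.5490]
Max displacement = 2.7057

Answer: 2.7057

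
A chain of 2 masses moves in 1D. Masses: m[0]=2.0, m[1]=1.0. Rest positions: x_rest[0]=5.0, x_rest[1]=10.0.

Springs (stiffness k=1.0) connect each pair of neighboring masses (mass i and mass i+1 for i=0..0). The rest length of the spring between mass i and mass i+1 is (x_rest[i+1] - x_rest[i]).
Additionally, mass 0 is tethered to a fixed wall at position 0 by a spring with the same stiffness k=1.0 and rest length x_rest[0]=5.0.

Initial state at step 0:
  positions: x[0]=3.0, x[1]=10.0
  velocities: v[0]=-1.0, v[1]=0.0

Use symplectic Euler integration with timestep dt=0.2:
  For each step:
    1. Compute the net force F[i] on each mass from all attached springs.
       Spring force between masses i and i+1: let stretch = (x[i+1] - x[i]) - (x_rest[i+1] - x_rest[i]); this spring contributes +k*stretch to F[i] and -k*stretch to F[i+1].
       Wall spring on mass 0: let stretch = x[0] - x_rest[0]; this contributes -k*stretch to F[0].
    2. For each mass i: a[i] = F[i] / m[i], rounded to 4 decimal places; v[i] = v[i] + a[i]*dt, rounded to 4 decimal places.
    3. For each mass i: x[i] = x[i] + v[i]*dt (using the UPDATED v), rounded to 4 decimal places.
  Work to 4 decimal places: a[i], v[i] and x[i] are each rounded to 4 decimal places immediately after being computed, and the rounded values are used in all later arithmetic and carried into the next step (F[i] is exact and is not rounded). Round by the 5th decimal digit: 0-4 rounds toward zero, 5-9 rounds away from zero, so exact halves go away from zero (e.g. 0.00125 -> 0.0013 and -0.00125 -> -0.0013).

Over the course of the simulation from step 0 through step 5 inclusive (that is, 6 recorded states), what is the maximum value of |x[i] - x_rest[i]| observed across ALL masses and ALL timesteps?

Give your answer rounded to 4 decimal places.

Step 0: x=[3.0000 10.0000] v=[-1.0000 0.0000]
Step 1: x=[2.8800 9.9200] v=[-0.6000 -0.4000]
Step 2: x=[2.8432 9.7584] v=[-0.1840 -0.8080]
Step 3: x=[2.8878 9.5202] v=[0.2232 -1.1910]
Step 4: x=[3.0073 9.2167] v=[0.5977 -1.5175]
Step 5: x=[3.1909 8.8648] v=[0.9179 -1.7594]
Max displacement = 2.1568

Answer: 2.1568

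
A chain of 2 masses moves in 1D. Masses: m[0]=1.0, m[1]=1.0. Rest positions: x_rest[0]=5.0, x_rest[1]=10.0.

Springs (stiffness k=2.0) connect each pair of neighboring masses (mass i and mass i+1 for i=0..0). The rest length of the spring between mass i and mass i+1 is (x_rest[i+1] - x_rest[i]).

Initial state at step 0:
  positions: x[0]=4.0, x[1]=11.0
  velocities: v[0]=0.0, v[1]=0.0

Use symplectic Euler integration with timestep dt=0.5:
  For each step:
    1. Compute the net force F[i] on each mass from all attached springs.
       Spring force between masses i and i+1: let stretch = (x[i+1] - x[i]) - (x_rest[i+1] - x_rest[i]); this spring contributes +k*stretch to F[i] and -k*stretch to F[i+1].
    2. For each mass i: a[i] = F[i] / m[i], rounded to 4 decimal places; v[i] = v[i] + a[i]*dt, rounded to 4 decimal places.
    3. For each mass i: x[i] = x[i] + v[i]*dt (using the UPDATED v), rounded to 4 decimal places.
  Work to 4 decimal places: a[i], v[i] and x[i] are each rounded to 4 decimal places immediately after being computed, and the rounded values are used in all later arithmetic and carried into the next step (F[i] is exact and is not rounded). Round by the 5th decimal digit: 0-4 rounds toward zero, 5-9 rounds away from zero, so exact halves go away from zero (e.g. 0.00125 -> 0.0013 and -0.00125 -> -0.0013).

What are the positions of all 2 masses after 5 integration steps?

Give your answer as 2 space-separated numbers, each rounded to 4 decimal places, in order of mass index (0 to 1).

Answer: 4.0000 11.0000

Derivation:
Step 0: x=[4.0000 11.0000] v=[0.0000 0.0000]
Step 1: x=[5.0000 10.0000] v=[2.0000 -2.0000]
Step 2: x=[6.0000 9.0000] v=[2.0000 -2.0000]
Step 3: x=[6.0000 9.0000] v=[0.0000 0.0000]
Step 4: x=[5.0000 10.0000] v=[-2.0000 2.0000]
Step 5: x=[4.0000 11.0000] v=[-2.0000 2.0000]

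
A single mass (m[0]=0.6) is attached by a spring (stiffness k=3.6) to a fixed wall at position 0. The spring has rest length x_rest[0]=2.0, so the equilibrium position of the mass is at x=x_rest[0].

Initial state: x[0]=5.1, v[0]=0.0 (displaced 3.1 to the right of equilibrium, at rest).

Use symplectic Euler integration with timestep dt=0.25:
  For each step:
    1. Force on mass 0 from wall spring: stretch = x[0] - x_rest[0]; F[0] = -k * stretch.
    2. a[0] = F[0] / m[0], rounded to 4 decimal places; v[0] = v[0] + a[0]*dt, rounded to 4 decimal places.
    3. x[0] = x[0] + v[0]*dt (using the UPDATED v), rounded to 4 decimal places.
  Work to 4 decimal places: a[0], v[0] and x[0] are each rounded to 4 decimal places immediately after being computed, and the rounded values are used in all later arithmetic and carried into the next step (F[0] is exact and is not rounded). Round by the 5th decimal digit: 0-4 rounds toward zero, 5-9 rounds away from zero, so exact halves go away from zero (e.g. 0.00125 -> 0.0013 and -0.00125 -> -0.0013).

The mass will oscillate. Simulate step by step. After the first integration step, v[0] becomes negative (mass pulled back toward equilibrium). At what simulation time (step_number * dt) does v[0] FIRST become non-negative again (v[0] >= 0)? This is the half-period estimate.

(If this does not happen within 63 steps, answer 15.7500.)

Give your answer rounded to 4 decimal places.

Answer: 1.5000

Derivation:
Step 0: x=[5.1000] v=[0.0000]
Step 1: x=[3.9375] v=[-4.6500]
Step 2: x=[2.0484] v=[-7.5563]
Step 3: x=[0.1412] v=[-7.6289]
Step 4: x=[-1.0690] v=[-4.8407]
Step 5: x=[-1.1283] v=[-0.2372]
Step 6: x=[-0.0145] v=[4.4553]
First v>=0 after going negative at step 6, time=1.5000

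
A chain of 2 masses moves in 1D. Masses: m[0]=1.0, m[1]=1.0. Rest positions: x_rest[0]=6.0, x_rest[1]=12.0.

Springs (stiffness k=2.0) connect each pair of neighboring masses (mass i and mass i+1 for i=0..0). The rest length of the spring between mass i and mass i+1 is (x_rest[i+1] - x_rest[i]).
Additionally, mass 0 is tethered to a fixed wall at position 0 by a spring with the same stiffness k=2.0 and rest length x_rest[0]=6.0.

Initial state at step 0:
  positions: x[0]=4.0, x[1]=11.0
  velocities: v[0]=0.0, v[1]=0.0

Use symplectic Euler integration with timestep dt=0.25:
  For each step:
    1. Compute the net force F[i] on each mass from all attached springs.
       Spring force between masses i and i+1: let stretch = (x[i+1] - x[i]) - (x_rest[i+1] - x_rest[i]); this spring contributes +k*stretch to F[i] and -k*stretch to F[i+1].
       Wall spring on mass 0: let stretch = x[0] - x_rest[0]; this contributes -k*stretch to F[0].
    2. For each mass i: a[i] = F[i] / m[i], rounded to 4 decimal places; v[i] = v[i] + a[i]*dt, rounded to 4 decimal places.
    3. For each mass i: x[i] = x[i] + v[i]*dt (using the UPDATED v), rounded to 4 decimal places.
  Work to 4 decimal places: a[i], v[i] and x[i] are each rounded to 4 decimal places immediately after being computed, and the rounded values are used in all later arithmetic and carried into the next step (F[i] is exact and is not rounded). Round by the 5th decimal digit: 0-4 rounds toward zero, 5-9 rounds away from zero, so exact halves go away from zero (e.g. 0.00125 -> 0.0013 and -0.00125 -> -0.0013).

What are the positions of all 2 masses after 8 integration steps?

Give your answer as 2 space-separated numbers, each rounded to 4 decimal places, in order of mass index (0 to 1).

Answer: 6.0612 12.6061

Derivation:
Step 0: x=[4.0000 11.0000] v=[0.0000 0.0000]
Step 1: x=[4.3750 10.8750] v=[1.5000 -0.5000]
Step 2: x=[5.0156 10.6875] v=[2.5625 -0.7500]
Step 3: x=[5.7383 10.5410] v=[2.8907 -0.5860]
Step 4: x=[6.3440 10.5442] v=[2.4229 0.0127]
Step 5: x=[6.6818 10.7724] v=[1.3510 0.9126]
Step 6: x=[6.6957 11.2392] v=[0.0554 1.8673]
Step 7: x=[6.4405 11.8881] v=[-1.0207 2.5956]
Step 8: x=[6.0612 12.6061] v=[-1.5172 2.8718]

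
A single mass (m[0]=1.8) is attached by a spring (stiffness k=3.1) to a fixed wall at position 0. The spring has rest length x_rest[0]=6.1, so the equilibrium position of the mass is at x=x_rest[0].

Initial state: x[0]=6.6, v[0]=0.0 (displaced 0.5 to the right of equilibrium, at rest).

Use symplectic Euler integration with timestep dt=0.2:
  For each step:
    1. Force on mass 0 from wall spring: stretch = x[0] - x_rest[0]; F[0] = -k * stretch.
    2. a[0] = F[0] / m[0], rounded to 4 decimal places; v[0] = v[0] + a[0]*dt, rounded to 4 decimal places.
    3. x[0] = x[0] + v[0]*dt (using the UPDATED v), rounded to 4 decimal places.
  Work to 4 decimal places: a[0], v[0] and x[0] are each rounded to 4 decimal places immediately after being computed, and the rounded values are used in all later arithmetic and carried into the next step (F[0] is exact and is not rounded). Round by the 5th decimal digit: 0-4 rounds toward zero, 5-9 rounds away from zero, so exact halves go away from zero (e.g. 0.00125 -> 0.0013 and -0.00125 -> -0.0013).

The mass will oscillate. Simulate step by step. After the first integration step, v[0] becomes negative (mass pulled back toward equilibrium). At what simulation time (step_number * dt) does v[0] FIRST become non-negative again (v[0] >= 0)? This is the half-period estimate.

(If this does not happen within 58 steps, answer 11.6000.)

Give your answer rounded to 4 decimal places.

Step 0: x=[6.6000] v=[0.0000]
Step 1: x=[6.5656] v=[-0.1722]
Step 2: x=[6.4991] v=[-0.3326]
Step 3: x=[6.4051] v=[-0.4701]
Step 4: x=[6.2901] v=[-0.5752]
Step 5: x=[6.1620] v=[-0.6407]
Step 6: x=[6.0296] v=[-0.6621]
Step 7: x=[5.9020] v=[-0.6379]
Step 8: x=[5.7881] v=[-0.5697]
Step 9: x=[5.6956] v=[-0.4623]
Step 10: x=[5.6310] v=[-0.3230]
Step 11: x=[5.5987] v=[-0.1615]
Step 12: x=[5.6009] v=[0.0112]
First v>=0 after going negative at step 12, time=2.4000

Answer: 2.4000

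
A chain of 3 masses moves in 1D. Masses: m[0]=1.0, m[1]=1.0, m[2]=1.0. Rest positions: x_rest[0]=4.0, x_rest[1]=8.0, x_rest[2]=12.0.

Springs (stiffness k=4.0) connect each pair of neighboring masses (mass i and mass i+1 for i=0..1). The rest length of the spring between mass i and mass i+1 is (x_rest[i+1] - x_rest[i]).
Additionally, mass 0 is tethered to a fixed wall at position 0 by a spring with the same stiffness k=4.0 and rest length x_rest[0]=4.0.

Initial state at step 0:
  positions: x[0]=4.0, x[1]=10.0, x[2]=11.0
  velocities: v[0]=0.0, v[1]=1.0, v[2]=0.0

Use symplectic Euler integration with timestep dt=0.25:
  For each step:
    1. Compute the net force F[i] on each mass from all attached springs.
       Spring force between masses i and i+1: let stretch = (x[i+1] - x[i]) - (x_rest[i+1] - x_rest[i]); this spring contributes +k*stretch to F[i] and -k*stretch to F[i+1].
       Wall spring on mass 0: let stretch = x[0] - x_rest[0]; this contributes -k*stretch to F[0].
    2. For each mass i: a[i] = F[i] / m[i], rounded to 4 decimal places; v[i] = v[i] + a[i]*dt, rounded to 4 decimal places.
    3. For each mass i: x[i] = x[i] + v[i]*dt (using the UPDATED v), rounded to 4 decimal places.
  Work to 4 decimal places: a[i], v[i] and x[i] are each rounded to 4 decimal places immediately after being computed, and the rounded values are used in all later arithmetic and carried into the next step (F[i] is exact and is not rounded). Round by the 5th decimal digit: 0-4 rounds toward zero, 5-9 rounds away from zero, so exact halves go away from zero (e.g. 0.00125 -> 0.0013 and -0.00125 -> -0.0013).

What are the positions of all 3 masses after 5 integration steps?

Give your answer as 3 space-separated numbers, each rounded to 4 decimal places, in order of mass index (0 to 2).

Step 0: x=[4.0000 10.0000 11.0000] v=[0.0000 1.0000 0.0000]
Step 1: x=[4.5000 9.0000 11.7500] v=[2.0000 -4.0000 3.0000]
Step 2: x=[5.0000 7.5625 12.8125] v=[2.0000 -5.7500 4.2500]
Step 3: x=[4.8906 6.7969 13.5625] v=[-0.4375 -3.0625 3.0000]
Step 4: x=[4.0352 7.2461 13.6211] v=[-3.4218 1.7968 0.2344]
Step 5: x=[2.9737 8.4863 13.0860] v=[-4.2461 4.9609 -2.1406]

Answer: 2.9737 8.4863 13.0860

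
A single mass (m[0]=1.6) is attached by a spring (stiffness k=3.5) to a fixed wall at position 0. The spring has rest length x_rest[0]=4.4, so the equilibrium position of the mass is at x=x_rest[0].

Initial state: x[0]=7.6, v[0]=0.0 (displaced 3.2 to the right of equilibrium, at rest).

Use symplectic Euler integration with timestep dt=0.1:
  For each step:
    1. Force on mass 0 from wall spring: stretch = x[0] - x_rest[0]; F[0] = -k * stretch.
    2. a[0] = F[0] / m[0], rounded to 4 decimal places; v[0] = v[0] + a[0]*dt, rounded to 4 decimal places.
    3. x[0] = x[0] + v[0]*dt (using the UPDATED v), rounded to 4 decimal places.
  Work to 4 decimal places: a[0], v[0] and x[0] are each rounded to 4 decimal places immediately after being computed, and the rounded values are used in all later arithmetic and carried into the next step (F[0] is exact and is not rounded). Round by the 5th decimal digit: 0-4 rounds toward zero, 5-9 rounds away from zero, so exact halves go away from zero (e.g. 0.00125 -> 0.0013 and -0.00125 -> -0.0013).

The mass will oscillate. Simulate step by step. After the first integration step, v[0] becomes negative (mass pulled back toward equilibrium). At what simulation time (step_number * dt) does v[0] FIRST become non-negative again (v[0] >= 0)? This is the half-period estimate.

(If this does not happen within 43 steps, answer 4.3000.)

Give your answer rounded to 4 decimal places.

Answer: 2.2000

Derivation:
Step 0: x=[7.6000] v=[0.0000]
Step 1: x=[7.5300] v=[-0.7000]
Step 2: x=[7.3915] v=[-1.3847]
Step 3: x=[7.1876] v=[-2.0391]
Step 4: x=[6.9227] v=[-2.6489]
Step 5: x=[6.6026] v=[-3.2007]
Step 6: x=[6.2344] v=[-3.6825]
Step 7: x=[5.8260] v=[-4.0838]
Step 8: x=[5.3864] v=[-4.3957]
Step 9: x=[4.9253] v=[-4.6115]
Step 10: x=[4.4527] v=[-4.7264]
Step 11: x=[3.9789] v=[-4.7379]
Step 12: x=[3.5143] v=[-4.6458]
Step 13: x=[3.0691] v=[-4.4521]
Step 14: x=[2.6530] v=[-4.1610]
Step 15: x=[2.2751] v=[-3.7788]
Step 16: x=[1.9437] v=[-3.3140]
Step 17: x=[1.6660] v=[-2.7767]
Step 18: x=[1.4481] v=[-2.1786]
Step 19: x=[1.2948] v=[-1.5329]
Step 20: x=[1.2094] v=[-0.8536]
Step 21: x=[1.1938] v=[-0.1557]
Step 22: x=[1.2484] v=[0.5457]
First v>=0 after going negative at step 22, time=2.2000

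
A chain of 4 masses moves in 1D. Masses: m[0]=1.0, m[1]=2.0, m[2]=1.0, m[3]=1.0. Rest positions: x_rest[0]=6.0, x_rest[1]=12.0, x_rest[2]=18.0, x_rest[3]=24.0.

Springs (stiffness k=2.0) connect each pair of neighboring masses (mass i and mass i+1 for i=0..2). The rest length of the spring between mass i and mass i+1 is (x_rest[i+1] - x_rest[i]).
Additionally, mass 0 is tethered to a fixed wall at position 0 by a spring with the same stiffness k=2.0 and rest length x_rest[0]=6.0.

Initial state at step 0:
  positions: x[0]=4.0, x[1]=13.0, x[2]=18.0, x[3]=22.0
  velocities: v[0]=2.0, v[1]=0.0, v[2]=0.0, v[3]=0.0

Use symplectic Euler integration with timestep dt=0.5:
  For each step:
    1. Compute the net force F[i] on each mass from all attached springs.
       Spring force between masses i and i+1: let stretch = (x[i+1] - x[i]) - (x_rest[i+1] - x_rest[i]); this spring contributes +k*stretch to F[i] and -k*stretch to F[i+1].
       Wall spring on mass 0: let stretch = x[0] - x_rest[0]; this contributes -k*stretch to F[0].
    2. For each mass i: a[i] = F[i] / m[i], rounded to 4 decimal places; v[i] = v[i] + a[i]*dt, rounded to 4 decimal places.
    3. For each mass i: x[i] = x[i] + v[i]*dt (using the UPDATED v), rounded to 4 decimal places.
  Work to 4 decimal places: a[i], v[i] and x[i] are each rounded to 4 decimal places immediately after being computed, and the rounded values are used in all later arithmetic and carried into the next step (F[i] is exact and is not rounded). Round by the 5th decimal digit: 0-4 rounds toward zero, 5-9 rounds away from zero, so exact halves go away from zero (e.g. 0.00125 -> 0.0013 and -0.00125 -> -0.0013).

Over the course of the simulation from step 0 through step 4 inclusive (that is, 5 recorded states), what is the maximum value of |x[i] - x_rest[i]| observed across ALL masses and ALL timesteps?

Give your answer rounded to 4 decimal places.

Answer: 3.5000

Derivation:
Step 0: x=[4.0000 13.0000 18.0000 22.0000] v=[2.0000 0.0000 0.0000 0.0000]
Step 1: x=[7.5000 12.0000 17.5000 23.0000] v=[7.0000 -2.0000 -1.0000 2.0000]
Step 2: x=[9.5000 11.2500 17.0000 24.2500] v=[4.0000 -1.5000 -1.0000 2.5000]
Step 3: x=[7.6250 11.5000 17.2500 24.8750] v=[-3.7500 0.5000 0.5000 1.2500]
Step 4: x=[3.8750 12.2188 18.4375 24.6875] v=[-7.5000 1.4375 2.3750 -0.3750]
Max displacement = 3.5000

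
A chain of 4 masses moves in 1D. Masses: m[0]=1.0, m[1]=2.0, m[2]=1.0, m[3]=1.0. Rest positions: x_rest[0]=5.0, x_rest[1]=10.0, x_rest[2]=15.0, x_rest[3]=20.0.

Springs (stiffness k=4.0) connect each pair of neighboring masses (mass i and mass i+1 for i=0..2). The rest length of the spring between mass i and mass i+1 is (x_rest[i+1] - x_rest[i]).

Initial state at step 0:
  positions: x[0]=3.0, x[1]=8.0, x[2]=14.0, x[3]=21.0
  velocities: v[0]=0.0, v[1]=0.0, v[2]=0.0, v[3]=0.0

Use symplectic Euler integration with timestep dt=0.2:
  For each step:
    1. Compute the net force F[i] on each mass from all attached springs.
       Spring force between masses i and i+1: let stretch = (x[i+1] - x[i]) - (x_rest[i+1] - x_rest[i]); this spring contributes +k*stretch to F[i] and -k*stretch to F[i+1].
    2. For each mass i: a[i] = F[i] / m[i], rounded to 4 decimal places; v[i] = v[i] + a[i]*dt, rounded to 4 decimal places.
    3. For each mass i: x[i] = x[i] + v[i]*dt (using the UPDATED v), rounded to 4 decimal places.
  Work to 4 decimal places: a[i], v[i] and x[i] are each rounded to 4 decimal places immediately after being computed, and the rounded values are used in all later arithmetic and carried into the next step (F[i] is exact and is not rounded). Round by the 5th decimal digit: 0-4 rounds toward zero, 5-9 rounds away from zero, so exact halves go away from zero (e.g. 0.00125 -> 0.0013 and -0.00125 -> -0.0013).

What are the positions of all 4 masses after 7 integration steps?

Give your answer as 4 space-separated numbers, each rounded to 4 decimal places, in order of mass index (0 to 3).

Answer: 4.1189 9.4954 13.2623 17.6279

Derivation:
Step 0: x=[3.0000 8.0000 14.0000 21.0000] v=[0.0000 0.0000 0.0000 0.0000]
Step 1: x=[3.0000 8.0800 14.1600 20.6800] v=[0.0000 0.4000 0.8000 -1.6000]
Step 2: x=[3.0128 8.2400 14.3904 20.1168] v=[0.0640 0.8000 1.1520 -2.8160]
Step 3: x=[3.0620 8.4739 14.5530 19.4374] v=[0.2458 1.1693 0.8128 -3.3971]
Step 4: x=[3.1771 8.7611 14.5244 18.7765] v=[0.5753 1.4362 -0.1430 -3.3046]
Step 5: x=[3.3856 9.0627 14.2540 18.2352] v=[1.0425 1.5079 -1.3520 -2.7063]
Step 6: x=[3.7024 9.3254 13.7900 17.8569] v=[1.5842 1.3136 -2.3201 -1.8913]
Step 7: x=[4.1189 9.4954 13.2623 17.6279] v=[2.0826 0.8502 -2.6383 -1.1448]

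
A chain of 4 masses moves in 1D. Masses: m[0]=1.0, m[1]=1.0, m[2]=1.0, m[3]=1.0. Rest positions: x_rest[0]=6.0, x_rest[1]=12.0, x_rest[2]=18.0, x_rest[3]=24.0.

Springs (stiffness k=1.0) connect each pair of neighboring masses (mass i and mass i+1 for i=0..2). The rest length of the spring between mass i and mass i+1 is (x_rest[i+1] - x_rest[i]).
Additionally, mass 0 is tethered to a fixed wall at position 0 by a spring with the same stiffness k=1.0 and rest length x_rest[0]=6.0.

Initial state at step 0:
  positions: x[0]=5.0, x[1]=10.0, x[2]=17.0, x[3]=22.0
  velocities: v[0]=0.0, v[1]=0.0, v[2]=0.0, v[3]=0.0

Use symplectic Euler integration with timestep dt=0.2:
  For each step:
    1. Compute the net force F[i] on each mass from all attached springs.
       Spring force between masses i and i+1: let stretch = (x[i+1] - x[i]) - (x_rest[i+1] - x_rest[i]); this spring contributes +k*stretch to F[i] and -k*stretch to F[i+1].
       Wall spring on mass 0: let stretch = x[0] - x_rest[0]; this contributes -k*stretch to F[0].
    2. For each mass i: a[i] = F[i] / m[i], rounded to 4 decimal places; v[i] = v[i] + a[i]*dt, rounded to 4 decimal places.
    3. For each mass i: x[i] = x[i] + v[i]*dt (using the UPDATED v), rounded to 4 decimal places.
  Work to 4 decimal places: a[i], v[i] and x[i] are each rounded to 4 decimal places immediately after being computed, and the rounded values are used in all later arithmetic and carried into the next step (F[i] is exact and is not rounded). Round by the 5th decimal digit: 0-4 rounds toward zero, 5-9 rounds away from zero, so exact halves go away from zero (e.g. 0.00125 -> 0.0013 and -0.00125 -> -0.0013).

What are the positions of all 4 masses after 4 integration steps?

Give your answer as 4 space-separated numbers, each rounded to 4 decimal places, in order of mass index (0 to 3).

Answer: 5.0437 10.6652 16.3579 22.3324

Derivation:
Step 0: x=[5.0000 10.0000 17.0000 22.0000] v=[0.0000 0.0000 0.0000 0.0000]
Step 1: x=[5.0000 10.0800 16.9200 22.0400] v=[0.0000 0.4000 -0.4000 0.2000]
Step 2: x=[5.0032 10.2304 16.7712 22.1152] v=[0.0160 0.7520 -0.7440 0.3760]
Step 3: x=[5.0154 10.4333 16.5745 22.2166] v=[0.0608 1.0147 -0.9834 0.5072]
Step 4: x=[5.0437 10.6652 16.3579 22.3324] v=[0.1413 1.1594 -1.0832 0.5788]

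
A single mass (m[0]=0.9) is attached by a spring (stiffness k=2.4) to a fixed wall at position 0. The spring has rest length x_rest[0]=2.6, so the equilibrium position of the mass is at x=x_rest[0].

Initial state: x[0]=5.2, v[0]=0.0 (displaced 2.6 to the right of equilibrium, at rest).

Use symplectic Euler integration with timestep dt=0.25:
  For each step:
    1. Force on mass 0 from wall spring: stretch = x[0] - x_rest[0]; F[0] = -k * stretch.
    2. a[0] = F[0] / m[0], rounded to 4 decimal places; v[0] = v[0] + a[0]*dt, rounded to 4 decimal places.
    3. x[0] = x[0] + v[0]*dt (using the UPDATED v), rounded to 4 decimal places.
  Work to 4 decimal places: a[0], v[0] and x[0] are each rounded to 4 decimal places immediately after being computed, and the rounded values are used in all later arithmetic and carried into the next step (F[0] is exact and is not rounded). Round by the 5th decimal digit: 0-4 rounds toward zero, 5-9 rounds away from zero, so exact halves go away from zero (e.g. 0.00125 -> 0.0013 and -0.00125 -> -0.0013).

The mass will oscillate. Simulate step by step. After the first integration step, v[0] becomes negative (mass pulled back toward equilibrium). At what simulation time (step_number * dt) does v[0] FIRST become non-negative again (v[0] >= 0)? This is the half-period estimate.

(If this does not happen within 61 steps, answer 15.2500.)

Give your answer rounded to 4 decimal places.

Step 0: x=[5.2000] v=[0.0000]
Step 1: x=[4.7667] v=[-1.7333]
Step 2: x=[3.9723] v=[-3.1778]
Step 3: x=[2.9491] v=[-4.0927]
Step 4: x=[1.8678] v=[-4.3254]
Step 5: x=[0.9085] v=[-3.8373]
Step 6: x=[0.2311] v=[-2.7096]
Step 7: x=[-0.0515] v=[-1.1303]
Step 8: x=[0.1079] v=[0.6374]
First v>=0 after going negative at step 8, time=2.0000

Answer: 2.0000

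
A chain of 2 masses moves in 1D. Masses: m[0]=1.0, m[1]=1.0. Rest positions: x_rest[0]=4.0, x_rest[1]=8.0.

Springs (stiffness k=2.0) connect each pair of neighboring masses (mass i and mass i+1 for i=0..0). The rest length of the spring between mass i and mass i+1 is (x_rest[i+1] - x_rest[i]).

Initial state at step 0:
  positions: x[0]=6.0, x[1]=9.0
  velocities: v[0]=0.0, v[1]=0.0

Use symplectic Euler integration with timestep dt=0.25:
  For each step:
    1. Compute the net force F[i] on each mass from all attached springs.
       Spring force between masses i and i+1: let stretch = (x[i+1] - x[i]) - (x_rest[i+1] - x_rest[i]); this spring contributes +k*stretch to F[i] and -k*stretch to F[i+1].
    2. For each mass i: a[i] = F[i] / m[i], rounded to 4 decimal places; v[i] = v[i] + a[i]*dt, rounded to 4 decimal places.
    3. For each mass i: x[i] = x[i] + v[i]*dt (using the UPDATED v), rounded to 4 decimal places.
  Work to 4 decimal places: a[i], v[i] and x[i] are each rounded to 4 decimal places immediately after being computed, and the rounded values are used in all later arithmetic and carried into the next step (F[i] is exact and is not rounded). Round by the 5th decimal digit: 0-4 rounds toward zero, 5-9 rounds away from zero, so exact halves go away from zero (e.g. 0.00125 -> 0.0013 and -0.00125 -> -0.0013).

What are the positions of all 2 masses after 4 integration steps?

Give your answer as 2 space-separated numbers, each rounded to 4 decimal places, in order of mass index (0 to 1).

Step 0: x=[6.0000 9.0000] v=[0.0000 0.0000]
Step 1: x=[5.8750 9.1250] v=[-0.5000 0.5000]
Step 2: x=[5.6563 9.3438] v=[-0.8750 0.8750]
Step 3: x=[5.3985 9.6016] v=[-1.0313 1.0313]
Step 4: x=[5.1661 9.8341] v=[-0.9298 0.9298]

Answer: 5.1661 9.8341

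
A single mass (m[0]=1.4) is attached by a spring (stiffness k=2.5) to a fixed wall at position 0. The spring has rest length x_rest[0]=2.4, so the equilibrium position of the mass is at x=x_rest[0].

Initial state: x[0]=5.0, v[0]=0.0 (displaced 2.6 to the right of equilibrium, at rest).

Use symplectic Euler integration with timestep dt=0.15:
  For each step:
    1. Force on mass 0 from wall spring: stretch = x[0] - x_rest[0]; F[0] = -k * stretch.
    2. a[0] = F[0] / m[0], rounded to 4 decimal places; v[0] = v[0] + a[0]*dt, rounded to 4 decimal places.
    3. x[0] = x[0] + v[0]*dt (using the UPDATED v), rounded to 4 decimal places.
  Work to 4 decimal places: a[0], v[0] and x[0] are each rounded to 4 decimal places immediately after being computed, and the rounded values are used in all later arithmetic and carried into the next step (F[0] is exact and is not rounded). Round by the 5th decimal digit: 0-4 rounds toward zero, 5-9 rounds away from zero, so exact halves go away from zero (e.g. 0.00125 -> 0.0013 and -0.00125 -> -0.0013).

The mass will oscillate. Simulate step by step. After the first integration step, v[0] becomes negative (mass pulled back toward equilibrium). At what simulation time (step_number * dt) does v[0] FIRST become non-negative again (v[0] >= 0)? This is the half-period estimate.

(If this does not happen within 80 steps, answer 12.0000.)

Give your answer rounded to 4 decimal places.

Step 0: x=[5.0000] v=[0.0000]
Step 1: x=[4.8955] v=[-0.6964]
Step 2: x=[4.6908] v=[-1.3648]
Step 3: x=[4.3940] v=[-1.9784]
Step 4: x=[4.0171] v=[-2.5125]
Step 5: x=[3.5752] v=[-2.9457]
Step 6: x=[3.0861] v=[-3.2605]
Step 7: x=[2.5695] v=[-3.4443]
Step 8: x=[2.0460] v=[-3.4897]
Step 9: x=[1.5368] v=[-3.3949]
Step 10: x=[1.0622] v=[-3.1637]
Step 11: x=[0.6414] v=[-2.8054]
Step 12: x=[0.2913] v=[-2.3343]
Step 13: x=[0.0259] v=[-1.7695]
Step 14: x=[-0.1441] v=[-1.1336]
Step 15: x=[-0.2119] v=[-0.4522]
Step 16: x=[-0.1748] v=[0.2474]
First v>=0 after going negative at step 16, time=2.4000

Answer: 2.4000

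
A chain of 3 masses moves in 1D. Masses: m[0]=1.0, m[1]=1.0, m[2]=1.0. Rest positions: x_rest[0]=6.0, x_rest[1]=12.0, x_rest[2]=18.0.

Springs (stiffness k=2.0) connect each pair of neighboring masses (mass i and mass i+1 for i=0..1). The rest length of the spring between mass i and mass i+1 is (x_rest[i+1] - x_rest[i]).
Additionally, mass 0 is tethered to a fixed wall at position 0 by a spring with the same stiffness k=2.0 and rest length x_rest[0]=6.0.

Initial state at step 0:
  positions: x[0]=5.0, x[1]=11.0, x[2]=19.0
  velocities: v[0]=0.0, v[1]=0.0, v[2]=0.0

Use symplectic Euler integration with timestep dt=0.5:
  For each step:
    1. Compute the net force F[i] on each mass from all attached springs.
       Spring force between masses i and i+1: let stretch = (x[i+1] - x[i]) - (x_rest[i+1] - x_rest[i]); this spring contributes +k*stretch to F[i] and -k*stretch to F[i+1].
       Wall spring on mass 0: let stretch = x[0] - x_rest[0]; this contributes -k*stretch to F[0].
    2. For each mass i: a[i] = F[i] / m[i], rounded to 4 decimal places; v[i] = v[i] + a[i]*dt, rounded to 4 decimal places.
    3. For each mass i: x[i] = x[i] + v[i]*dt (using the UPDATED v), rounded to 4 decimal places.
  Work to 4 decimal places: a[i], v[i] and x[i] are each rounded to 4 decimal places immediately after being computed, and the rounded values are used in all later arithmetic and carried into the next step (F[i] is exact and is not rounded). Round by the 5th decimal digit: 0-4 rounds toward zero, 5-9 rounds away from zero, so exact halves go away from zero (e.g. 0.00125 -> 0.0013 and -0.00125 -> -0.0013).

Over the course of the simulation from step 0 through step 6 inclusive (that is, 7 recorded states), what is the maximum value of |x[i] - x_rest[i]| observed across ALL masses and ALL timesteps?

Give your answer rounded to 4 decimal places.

Step 0: x=[5.0000 11.0000 19.0000] v=[0.0000 0.0000 0.0000]
Step 1: x=[5.5000 12.0000 18.0000] v=[1.0000 2.0000 -2.0000]
Step 2: x=[6.5000 12.7500 17.0000] v=[2.0000 1.5000 -2.0000]
Step 3: x=[7.3750 12.5000 16.8750] v=[1.7500 -0.5000 -0.2500]
Step 4: x=[7.1250 11.8750 17.5625] v=[-0.5000 -1.2500 1.3750]
Step 5: x=[5.6875 11.7188 18.4063] v=[-2.8750 -0.3125 1.6875]
Step 6: x=[4.4219 11.8907 18.9063] v=[-2.5312 0.3437 1.0000]
Max displacement = 1.5781

Answer: 1.5781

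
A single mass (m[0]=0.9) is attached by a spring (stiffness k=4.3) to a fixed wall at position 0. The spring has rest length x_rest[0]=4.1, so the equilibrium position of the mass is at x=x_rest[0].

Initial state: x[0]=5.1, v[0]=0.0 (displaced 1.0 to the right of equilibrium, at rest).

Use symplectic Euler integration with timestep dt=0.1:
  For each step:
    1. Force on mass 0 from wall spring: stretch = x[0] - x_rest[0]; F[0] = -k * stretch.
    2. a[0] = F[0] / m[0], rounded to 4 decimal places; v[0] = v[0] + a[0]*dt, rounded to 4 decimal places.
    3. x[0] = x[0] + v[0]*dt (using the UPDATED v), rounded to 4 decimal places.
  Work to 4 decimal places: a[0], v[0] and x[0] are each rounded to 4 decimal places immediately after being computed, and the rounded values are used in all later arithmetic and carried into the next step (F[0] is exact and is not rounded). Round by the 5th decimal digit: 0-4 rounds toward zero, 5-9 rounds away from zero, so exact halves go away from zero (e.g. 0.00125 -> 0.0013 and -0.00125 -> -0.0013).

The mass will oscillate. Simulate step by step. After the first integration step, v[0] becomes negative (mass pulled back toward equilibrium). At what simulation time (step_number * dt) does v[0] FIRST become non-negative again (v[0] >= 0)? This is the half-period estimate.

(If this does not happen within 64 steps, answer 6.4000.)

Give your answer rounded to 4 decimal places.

Step 0: x=[5.1000] v=[0.0000]
Step 1: x=[5.0522] v=[-0.4778]
Step 2: x=[4.9589] v=[-0.9327]
Step 3: x=[4.8246] v=[-1.3431]
Step 4: x=[4.6557] v=[-1.6893]
Step 5: x=[4.4602] v=[-1.9548]
Step 6: x=[4.2475] v=[-2.1269]
Step 7: x=[4.0278] v=[-2.1974]
Step 8: x=[3.8115] v=[-2.1629]
Step 9: x=[3.6090] v=[-2.0251]
Step 10: x=[3.4300] v=[-1.7905]
Step 11: x=[3.2830] v=[-1.4704]
Step 12: x=[3.1750] v=[-1.0801]
Step 13: x=[3.1112] v=[-0.6382]
Step 14: x=[3.0946] v=[-0.1658]
Step 15: x=[3.1261] v=[0.3146]
First v>=0 after going negative at step 15, time=1.5000

Answer: 1.5000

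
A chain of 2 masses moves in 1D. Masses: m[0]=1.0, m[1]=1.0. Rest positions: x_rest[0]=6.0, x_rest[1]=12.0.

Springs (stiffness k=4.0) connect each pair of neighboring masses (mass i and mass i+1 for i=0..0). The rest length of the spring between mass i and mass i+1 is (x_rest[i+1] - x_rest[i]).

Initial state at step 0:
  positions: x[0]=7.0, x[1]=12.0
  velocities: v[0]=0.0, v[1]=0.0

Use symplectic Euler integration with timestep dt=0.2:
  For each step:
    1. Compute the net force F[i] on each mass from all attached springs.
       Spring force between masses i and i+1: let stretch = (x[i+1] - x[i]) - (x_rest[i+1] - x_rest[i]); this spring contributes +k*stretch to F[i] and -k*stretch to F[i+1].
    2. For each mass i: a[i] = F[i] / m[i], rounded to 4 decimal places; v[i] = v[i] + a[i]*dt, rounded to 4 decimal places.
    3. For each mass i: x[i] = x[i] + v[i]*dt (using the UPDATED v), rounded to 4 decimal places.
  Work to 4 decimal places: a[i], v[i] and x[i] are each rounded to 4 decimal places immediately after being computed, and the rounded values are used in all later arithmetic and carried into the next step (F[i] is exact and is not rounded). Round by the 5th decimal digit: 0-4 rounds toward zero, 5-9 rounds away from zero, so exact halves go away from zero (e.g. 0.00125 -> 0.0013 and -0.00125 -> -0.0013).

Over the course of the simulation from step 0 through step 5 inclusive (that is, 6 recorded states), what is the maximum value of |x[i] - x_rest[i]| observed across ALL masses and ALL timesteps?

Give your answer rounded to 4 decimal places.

Step 0: x=[7.0000 12.0000] v=[0.0000 0.0000]
Step 1: x=[6.8400 12.1600] v=[-0.8000 0.8000]
Step 2: x=[6.5712 12.4288] v=[-1.3440 1.3440]
Step 3: x=[6.2796 12.7204] v=[-1.4579 1.4579]
Step 4: x=[6.0585 12.9415] v=[-1.1053 1.1053]
Step 5: x=[5.9787 13.0213] v=[-0.3989 0.3989]
Max displacement = 1.0213

Answer: 1.0213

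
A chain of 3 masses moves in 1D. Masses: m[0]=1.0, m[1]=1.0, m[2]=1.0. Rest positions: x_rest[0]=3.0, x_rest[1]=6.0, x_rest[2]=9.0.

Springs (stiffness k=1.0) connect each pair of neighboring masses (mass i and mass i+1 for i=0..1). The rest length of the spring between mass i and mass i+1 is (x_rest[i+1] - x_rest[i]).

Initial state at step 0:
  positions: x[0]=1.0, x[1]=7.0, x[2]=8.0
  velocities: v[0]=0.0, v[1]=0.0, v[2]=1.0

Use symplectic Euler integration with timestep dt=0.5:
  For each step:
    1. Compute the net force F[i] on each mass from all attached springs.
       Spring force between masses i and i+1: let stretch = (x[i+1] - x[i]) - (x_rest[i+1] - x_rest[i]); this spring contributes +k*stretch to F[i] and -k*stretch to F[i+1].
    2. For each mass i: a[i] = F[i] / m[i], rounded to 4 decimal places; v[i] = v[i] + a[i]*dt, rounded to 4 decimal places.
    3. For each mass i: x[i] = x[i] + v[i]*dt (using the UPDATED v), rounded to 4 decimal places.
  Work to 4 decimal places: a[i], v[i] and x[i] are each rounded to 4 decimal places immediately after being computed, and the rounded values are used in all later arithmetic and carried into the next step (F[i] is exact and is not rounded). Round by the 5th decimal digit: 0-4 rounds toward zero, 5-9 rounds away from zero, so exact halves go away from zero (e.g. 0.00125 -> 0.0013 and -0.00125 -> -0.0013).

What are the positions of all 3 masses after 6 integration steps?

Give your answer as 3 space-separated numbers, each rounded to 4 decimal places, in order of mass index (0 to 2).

Step 0: x=[1.0000 7.0000 8.0000] v=[0.0000 0.0000 1.0000]
Step 1: x=[1.7500 5.7500 9.0000] v=[1.5000 -2.5000 2.0000]
Step 2: x=[2.7500 4.3125 9.9375] v=[2.0000 -2.8750 1.8750]
Step 3: x=[3.3907 3.8906 10.2188] v=[1.2813 -0.8438 0.5625]
Step 4: x=[3.4064 4.9258 9.6680] v=[0.0313 2.0704 -1.1016]
Step 5: x=[3.0519 6.7667 8.6817] v=[-0.7090 3.6818 -1.9727]
Step 6: x=[2.8761 8.1577 7.9666] v=[-0.3516 2.7819 -1.4302]

Answer: 2.8761 8.1577 7.9666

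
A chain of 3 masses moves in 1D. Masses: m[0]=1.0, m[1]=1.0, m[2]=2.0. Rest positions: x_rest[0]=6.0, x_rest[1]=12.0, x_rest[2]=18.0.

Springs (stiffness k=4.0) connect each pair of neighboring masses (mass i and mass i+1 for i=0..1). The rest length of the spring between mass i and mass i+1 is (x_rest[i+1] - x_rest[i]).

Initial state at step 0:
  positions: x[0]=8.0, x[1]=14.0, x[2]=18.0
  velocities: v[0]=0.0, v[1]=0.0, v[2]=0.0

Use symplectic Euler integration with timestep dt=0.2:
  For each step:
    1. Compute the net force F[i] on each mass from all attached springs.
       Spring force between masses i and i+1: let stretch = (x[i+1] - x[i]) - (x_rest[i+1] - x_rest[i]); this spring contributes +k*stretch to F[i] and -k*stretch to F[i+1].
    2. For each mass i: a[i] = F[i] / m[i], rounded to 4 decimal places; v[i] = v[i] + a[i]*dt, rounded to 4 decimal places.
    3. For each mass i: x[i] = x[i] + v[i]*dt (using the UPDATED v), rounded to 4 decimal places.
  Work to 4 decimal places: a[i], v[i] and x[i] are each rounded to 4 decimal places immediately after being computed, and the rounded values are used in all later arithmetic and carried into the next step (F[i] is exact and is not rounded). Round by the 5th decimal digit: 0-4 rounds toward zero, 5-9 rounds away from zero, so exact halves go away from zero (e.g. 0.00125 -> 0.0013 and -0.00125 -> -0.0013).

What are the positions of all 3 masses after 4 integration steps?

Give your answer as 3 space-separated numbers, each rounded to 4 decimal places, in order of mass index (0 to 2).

Answer: 7.4193 12.3573 19.1117

Derivation:
Step 0: x=[8.0000 14.0000 18.0000] v=[0.0000 0.0000 0.0000]
Step 1: x=[8.0000 13.6800 18.1600] v=[0.0000 -1.6000 0.8000]
Step 2: x=[7.9488 13.1680 18.4416] v=[-0.2560 -2.5600 1.4080]
Step 3: x=[7.7727 12.6647 18.7813] v=[-0.8806 -2.5165 1.6986]
Step 4: x=[7.4193 12.3573 19.1117] v=[-1.7670 -1.5368 1.6520]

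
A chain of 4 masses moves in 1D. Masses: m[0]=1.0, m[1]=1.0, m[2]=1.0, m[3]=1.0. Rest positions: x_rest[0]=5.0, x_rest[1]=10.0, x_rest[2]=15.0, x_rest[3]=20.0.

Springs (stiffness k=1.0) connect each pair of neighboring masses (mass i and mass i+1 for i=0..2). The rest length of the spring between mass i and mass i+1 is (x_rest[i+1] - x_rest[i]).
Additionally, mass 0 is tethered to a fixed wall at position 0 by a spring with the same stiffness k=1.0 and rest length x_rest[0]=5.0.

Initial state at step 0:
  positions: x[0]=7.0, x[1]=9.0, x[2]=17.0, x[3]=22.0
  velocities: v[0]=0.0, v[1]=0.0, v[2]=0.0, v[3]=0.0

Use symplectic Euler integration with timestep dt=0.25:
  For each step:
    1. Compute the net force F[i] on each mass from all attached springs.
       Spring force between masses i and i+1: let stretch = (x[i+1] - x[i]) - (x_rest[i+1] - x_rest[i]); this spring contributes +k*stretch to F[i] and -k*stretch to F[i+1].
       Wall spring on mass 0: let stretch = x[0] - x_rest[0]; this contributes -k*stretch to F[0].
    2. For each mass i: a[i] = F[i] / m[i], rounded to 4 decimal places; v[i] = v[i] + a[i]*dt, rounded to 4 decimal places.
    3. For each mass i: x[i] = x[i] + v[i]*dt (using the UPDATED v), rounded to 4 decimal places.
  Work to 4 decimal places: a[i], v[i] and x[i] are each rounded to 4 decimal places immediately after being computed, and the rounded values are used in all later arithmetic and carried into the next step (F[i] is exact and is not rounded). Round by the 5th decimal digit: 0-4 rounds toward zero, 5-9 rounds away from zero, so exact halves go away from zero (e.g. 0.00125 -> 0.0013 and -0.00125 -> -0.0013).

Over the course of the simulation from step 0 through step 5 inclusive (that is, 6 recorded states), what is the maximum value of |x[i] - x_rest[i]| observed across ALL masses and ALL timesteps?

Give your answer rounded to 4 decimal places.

Step 0: x=[7.0000 9.0000 17.0000 22.0000] v=[0.0000 0.0000 0.0000 0.0000]
Step 1: x=[6.6875 9.3750 16.8125 22.0000] v=[-1.2500 1.5000 -0.7500 0.0000]
Step 2: x=[6.1250 10.0469 16.4844 21.9883] v=[-2.2500 2.6875 -1.3125 -0.0469]
Step 3: x=[5.4248 10.8760 16.0979 21.9451] v=[-2.8008 3.3164 -1.5459 -0.1729]
Step 4: x=[4.7263 11.6908 15.7505 21.8489] v=[-2.7942 3.2591 -1.3896 -0.3847]
Step 5: x=[4.1676 12.3240 15.5305 21.6841] v=[-2.2347 2.5329 -0.8799 -0.6593]
Max displacement = 2.3240

Answer: 2.3240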